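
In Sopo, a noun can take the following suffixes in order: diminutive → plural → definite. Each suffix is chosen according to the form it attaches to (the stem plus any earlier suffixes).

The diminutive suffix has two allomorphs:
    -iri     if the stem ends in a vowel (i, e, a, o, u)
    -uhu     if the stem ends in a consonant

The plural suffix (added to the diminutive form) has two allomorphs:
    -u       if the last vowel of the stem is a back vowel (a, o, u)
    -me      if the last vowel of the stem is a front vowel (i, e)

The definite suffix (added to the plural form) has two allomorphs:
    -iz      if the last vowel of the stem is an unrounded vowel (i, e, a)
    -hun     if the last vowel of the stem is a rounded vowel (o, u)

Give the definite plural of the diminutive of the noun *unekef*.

Since the final sound of *unekef* is /f/ (a consonant), it takes -uhu, giving *unekefuhu*.
The last vowel of the diminutive form *unekefuhu* is /u/, which is a back vowel, so the plural suffix is -u, giving *unekefuhuu*.
The plural form *unekefuhuu*: last vowel = /u/, a rounded vowel → -hun → *unekefuhuuhun*.

unekefuhuuhun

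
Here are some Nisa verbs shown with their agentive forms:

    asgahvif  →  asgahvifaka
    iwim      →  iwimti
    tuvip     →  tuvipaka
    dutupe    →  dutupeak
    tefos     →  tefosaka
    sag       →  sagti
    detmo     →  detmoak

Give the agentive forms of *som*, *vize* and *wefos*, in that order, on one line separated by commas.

The suffix is conditioned by the final sound: -aka when the stem ends in a voiceless consonant (*asgahvif*, *tuvip*, *tefos*); -ti when the stem ends in a voiced consonant (*iwim*, *sag*); -ak when the stem ends in a vowel (*dutupe*, *detmo*).
Since the final sound of *som* is /m/ (a voiced consonant), it takes -ti, giving *somti*.
The final sound of *vize* is /e/, which is a vowel, so the suffix is -ak, giving *vizeak*.
*wefos*: final sound = /s/, a voiceless consonant → -aka → *wefosaka*.

somti, vizeak, wefosaka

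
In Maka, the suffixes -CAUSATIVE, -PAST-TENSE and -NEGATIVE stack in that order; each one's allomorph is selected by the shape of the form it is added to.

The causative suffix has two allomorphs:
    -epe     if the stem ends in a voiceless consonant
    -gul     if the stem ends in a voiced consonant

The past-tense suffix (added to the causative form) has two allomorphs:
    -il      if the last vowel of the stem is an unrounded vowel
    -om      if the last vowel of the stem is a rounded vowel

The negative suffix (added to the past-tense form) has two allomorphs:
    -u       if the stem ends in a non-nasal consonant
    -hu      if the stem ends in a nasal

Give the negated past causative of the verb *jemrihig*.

*jemrihig* — final consonant /g/ (voiced) → -gul → *jemrihiggul*.
The causative form *jemrihiggul*: last vowel = /u/, a rounded vowel → -om → *jemrihiggulom*.
The final consonant of the past-tense form *jemrihiggulom* is /m/, which is a nasal, so the negative suffix is -hu, giving *jemrihiggulomhu*.

jemrihiggulomhu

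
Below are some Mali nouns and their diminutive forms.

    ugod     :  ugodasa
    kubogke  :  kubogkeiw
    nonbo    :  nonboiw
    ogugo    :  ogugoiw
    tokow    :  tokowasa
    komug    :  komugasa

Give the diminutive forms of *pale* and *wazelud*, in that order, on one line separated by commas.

The suffix is conditioned by the final sound: -asa when the stem ends in a consonant (*ugod*, *tokow*, *komug*); -iw when the stem ends in a vowel (*kubogke*, *nonbo*, *ogugo*).
The final sound of *pale* is /e/, which is a vowel, so the suffix is -iw, giving *paleiw*.
The final sound of *wazelud* is /d/, which is a consonant, so the suffix is -asa, giving *wazeludasa*.

paleiw, wazeludasa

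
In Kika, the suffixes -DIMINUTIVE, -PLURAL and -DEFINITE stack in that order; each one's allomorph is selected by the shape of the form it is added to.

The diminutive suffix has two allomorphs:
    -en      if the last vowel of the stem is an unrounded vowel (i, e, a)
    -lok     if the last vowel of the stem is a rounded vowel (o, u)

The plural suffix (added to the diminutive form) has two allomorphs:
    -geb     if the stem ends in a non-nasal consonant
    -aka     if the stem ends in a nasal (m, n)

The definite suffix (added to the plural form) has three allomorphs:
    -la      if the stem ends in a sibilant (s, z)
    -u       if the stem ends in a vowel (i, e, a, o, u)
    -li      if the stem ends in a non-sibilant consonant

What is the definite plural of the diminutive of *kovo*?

The last vowel of *kovo* is /o/, which is a rounded vowel, so the diminutive suffix is -lok, giving *kovolok*.
The diminutive form *kovolok* — final consonant /k/ (non-nasal) → -geb → *kovolokgeb*.
The plural form *kovolokgeb* — final sound /b/ (a non-sibilant consonant) → -li → *kovolokgebli*.

kovolokgebli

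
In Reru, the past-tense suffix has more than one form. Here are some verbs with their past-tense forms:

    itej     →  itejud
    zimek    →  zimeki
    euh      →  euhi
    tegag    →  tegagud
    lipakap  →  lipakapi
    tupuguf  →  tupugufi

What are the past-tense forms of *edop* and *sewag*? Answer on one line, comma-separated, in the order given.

edopi, sewagud

Looking at the final consonant of each stem: -i when the stem ends in a voiceless consonant (*zimek*, *euh*, *lipakap*, *tupuguf*); -ud when the stem ends in a voiced consonant (*itej*, *tegag*).
*edop*: final consonant = /p/, voiceless → -i → *edopi*.
Since the final consonant of *sewag* is /g/ (voiced), it takes -ud, giving *sewagud*.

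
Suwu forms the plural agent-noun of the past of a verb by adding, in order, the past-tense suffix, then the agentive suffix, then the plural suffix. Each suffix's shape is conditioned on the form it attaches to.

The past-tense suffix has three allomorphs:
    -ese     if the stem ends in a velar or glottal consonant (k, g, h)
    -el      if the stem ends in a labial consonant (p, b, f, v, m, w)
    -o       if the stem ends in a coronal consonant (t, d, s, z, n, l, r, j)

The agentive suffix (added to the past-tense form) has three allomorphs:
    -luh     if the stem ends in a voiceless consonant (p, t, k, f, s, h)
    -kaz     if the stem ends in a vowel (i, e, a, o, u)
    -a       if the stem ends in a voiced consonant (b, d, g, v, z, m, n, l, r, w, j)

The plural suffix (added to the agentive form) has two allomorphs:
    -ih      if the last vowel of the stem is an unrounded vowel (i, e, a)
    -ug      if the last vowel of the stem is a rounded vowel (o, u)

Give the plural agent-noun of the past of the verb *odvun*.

odvunokazih

*odvun* — final consonant /n/ (coronal) → -o → *odvuno*.
The past-tense form *odvuno* — final sound /o/ (a vowel) → -kaz → *odvunokaz*.
The last vowel of the agentive form *odvunokaz* is /a/, which is an unrounded vowel, so the plural suffix is -ih, giving *odvunokazih*.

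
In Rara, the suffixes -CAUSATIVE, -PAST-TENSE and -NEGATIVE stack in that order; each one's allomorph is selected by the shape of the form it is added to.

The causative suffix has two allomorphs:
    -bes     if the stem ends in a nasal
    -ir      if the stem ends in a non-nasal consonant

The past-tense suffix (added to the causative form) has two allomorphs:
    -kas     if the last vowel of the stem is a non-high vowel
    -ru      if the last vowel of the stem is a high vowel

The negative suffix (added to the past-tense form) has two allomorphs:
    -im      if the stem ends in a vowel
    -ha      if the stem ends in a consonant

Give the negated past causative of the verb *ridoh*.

ridohirruim

*ridoh*: final consonant = /h/, non-nasal → -ir → *ridohir*.
The last vowel of the causative form *ridohir* is /i/, which is a high vowel, so the past-tense suffix is -ru, giving *ridohirru*.
The past-tense form *ridohirru*: final sound = /u/, a vowel → -im → *ridohirruim*.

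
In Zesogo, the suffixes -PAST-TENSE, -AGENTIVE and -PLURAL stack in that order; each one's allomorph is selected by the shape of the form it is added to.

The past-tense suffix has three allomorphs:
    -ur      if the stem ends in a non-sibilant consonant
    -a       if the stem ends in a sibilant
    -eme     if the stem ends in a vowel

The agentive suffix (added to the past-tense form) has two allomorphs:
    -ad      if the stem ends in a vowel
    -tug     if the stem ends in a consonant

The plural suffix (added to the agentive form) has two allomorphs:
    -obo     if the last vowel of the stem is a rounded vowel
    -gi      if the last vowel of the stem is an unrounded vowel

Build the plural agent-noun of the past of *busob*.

busoburtugobo

*busob* — final sound /b/ (a non-sibilant consonant) → -ur → *busobur*.
Since the final sound of the past-tense form *busobur* is /r/ (a consonant), it takes -tug, giving *busoburtug*.
The last vowel of the agentive form *busoburtug* is /u/, which is a rounded vowel, so the plural suffix is -obo, giving *busoburtugobo*.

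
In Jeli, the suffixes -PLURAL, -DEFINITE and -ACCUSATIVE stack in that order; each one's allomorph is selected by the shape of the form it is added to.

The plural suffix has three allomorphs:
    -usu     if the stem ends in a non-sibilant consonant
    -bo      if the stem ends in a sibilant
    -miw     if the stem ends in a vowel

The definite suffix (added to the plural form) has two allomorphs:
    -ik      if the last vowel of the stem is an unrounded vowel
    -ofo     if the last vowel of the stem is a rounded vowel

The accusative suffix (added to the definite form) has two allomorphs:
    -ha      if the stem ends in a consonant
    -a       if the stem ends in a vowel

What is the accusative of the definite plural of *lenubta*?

*lenubta*: final sound = /a/, a vowel → -miw → *lenubtamiw*.
The plural form *lenubtamiw* — last vowel /i/ (an unrounded vowel) → -ik → *lenubtamiwik*.
The definite form *lenubtamiwik*: final sound = /k/, a consonant → -ha → *lenubtamiwikha*.

lenubtamiwikha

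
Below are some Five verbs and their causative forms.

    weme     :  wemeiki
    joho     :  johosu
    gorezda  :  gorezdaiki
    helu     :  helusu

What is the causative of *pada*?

padaiki

Looking at the last vowel of each stem: -su when the last vowel of the stem is a rounded vowel (*joho*, *helu*); -iki when the last vowel of the stem is an unrounded vowel (*weme*, *gorezda*).
The last vowel of *pada* is /a/, which is an unrounded vowel, so the suffix is -iki, giving *padaiki*.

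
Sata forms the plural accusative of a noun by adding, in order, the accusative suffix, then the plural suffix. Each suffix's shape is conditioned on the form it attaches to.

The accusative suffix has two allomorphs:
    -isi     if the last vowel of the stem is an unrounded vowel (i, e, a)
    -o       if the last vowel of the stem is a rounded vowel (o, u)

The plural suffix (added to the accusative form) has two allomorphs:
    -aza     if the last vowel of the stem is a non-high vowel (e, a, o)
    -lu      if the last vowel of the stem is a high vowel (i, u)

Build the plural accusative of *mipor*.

miporoaza

Since the last vowel of *mipor* is /o/ (a rounded vowel), it takes -o, giving *miporo*.
The accusative form *miporo*: last vowel = /o/, a non-high vowel → -aza → *miporoaza*.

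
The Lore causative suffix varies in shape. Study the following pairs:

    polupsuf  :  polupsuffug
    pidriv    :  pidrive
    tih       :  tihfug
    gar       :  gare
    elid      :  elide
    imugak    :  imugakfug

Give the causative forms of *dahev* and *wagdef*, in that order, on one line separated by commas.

daheve, wagdeffug

The pattern is voicing of the final consonant: -fug when the stem ends in a voiceless consonant (*polupsuf*, *tih*, *imugak*); -e when the stem ends in a voiced consonant (*pidriv*, *gar*, *elid*).
The final consonant of *dahev* is /v/, which is voiced, so the suffix is -e, giving *daheve*.
Since the final consonant of *wagdef* is /f/ (voiceless), it takes -fug, giving *wagdeffug*.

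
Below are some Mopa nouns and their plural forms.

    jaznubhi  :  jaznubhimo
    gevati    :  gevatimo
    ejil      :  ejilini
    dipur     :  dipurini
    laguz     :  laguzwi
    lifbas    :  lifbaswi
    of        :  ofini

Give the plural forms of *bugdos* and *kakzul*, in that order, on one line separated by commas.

bugdoswi, kakzulini

The pattern is sibilance of the final sound: -wi when the stem ends in a sibilant (*laguz*, *lifbas*); -ini when the stem ends in a non-sibilant consonant (*ejil*, *dipur*, *of*); -mo when the stem ends in a vowel (*jaznubhi*, *gevati*).
*bugdos*: final sound = /s/, a sibilant → -wi → *bugdoswi*.
The final sound of *kakzul* is /l/, which is a non-sibilant consonant, so the suffix is -ini, giving *kakzulini*.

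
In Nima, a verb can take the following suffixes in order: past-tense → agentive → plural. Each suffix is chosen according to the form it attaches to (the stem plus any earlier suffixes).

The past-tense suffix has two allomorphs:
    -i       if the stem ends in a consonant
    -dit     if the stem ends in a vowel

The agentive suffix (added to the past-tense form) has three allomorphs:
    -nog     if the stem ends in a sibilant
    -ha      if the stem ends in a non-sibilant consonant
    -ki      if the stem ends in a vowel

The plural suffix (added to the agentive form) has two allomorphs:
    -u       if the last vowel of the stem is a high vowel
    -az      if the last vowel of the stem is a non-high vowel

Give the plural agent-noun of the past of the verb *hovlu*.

The final sound of *hovlu* is /u/, which is a vowel, so the past-tense suffix is -dit, giving *hovludit*.
The final sound of the past-tense form *hovludit* is /t/, which is a non-sibilant consonant, so the agentive suffix is -ha, giving *hovluditha*.
Since the last vowel of the agentive form *hovluditha* is /a/ (a non-high vowel), it takes -az, giving *hovludithaaz*.

hovludithaaz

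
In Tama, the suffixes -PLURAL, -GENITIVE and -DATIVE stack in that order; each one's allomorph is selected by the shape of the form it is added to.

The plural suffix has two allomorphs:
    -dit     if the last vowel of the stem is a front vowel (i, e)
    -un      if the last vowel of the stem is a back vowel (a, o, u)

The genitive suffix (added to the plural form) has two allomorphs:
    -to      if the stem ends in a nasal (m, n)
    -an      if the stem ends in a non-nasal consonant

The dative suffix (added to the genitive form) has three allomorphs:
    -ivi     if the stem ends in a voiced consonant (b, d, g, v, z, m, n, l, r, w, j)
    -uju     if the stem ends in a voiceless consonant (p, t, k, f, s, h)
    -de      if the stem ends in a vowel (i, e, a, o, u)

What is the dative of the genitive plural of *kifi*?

kifiditanivi

The last vowel of *kifi* is /i/, which is a front vowel, so the plural suffix is -dit, giving *kifidit*.
The plural form *kifidit* — final consonant /t/ (non-nasal) → -an → *kifiditan*.
The final sound of the genitive form *kifiditan* is /n/, which is a voiced consonant, so the dative suffix is -ivi, giving *kifiditanivi*.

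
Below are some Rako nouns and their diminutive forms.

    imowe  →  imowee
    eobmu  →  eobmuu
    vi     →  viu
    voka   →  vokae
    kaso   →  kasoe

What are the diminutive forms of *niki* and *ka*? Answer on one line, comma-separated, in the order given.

The alternation tracks the last vowel of the stem — -u when the last vowel of the stem is a high vowel (*eobmu*, *vi*); -e when the last vowel of the stem is a non-high vowel (*imowe*, *voka*, *kaso*).
*niki* — last vowel /i/ (a high vowel) → -u → *nikiu*.
The last vowel of *ka* is /a/, which is a non-high vowel, so the suffix is -e, giving *kae*.

nikiu, kae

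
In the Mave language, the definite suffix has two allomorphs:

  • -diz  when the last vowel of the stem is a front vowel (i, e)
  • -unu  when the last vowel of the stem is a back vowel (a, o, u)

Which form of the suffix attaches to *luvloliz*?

Since the last vowel of *luvloliz* is /i/ (a front vowel), it takes -diz.

-diz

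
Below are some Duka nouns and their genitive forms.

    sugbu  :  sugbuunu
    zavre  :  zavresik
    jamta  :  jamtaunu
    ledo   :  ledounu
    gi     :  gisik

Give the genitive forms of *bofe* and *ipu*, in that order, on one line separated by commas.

Looking at the last vowel of each stem: -sik when the last vowel of the stem is a front vowel (*zavre*, *gi*); -unu when the last vowel of the stem is a back vowel (*sugbu*, *jamta*, *ledo*).
The last vowel of *bofe* is /e/, which is a front vowel, so the suffix is -sik, giving *bofesik*.
Since the last vowel of *ipu* is /u/ (a back vowel), it takes -unu, giving *ipuunu*.

bofesik, ipuunu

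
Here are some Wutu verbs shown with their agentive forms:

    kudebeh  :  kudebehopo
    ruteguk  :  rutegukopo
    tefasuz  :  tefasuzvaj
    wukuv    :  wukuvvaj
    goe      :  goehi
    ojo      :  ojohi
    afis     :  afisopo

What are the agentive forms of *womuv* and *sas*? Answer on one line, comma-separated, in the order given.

The suffix is conditioned by the final sound: -opo when the stem ends in a voiceless consonant (*kudebeh*, *ruteguk*, *afis*); -vaj when the stem ends in a voiced consonant (*tefasuz*, *wukuv*); -hi when the stem ends in a vowel (*goe*, *ojo*).
Since the final sound of *womuv* is /v/ (a voiced consonant), it takes -vaj, giving *womuvvaj*.
*sas*: final sound = /s/, a voiceless consonant → -opo → *sasopo*.

womuvvaj, sasopo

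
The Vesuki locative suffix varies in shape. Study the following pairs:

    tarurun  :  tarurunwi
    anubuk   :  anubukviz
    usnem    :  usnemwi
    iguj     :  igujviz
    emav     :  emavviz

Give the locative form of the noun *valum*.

valumwi

Looking at the final consonant of each stem: -wi when the stem ends in a nasal (*tarurun*, *usnem*); -viz when the stem ends in a non-nasal consonant (*anubuk*, *iguj*, *emav*).
*valum* — final consonant /m/ (a nasal) → -wi → *valumwi*.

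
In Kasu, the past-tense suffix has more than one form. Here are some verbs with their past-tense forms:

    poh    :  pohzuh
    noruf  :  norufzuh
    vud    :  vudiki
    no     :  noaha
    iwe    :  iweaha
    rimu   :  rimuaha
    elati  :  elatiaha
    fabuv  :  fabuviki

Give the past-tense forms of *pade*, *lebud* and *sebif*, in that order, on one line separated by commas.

The suffix is conditioned by the final sound: -zuh when the stem ends in a voiceless consonant (*poh*, *noruf*); -iki when the stem ends in a voiced consonant (*vud*, *fabuv*); -aha when the stem ends in a vowel (*no*, *iwe*, *rimu*, *elati*).
Since the final sound of *pade* is /e/ (a vowel), it takes -aha, giving *padeaha*.
*lebud*: final sound = /d/, a voiced consonant → -iki → *lebudiki*.
The final sound of *sebif* is /f/, which is a voiceless consonant, so the suffix is -zuh, giving *sebifzuh*.

padeaha, lebudiki, sebifzuh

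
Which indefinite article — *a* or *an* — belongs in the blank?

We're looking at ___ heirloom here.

an

The indefinite article is chosen by the initial *sound* of the following word, not its spelling.
*heirloom* begins with the sound /ɛ/ (silent h) — a vowel sound.
So the article is *an*: We're looking at an heirloom here.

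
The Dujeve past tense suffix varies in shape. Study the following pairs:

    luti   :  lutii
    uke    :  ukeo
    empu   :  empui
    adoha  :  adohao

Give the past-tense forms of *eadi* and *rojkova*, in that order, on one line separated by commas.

The alternation tracks the last vowel of the stem — -i when the last vowel of the stem is a high vowel (*luti*, *empu*); -o when the last vowel of the stem is a non-high vowel (*uke*, *adoha*).
*eadi* — last vowel /i/ (a high vowel) → -i → *eadii*.
*rojkova*: last vowel = /a/, a non-high vowel → -o → *rojkovao*.

eadii, rojkovao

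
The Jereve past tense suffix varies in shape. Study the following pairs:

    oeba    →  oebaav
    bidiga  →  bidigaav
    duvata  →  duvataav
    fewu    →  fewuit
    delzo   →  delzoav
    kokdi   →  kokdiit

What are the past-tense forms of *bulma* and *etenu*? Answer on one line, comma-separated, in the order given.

Looking at the last vowel of each stem: -it when the last vowel of the stem is a high vowel (*fewu*, *kokdi*); -av when the last vowel of the stem is a non-high vowel (*oeba*, *bidiga*, *duvata*, *delzo*).
The last vowel of *bulma* is /a/, which is a non-high vowel, so the suffix is -av, giving *bulmaav*.
*etenu*: last vowel = /u/, a high vowel → -it → *etenuit*.

bulmaav, etenuit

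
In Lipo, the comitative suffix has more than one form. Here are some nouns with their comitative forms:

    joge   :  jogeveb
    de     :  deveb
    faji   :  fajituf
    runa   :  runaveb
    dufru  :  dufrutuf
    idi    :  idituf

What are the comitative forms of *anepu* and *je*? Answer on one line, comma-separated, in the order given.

The alternation tracks the last vowel of the stem — -tuf when the last vowel of the stem is a high vowel (*faji*, *dufru*, *idi*); -veb when the last vowel of the stem is a non-high vowel (*joge*, *de*, *runa*).
*anepu*: last vowel = /u/, a high vowel → -tuf → *aneputuf*.
*je* — last vowel /e/ (a non-high vowel) → -veb → *jeveb*.

aneputuf, jeveb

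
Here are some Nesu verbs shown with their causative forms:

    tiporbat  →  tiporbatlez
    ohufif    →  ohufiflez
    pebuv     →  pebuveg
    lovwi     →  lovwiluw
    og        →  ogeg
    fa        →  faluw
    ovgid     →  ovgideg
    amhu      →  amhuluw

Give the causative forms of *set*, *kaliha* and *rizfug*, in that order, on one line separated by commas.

Looking at the final sound of each stem: -lez when the stem ends in a voiceless consonant (*tiporbat*, *ohufif*); -eg when the stem ends in a voiced consonant (*pebuv*, *og*, *ovgid*); -luw when the stem ends in a vowel (*lovwi*, *fa*, *amhu*).
The final sound of *set* is /t/, which is a voiceless consonant, so the suffix is -lez, giving *setlez*.
*kaliha*: final sound = /a/, a vowel → -luw → *kalihaluw*.
*rizfug*: final sound = /g/, a voiced consonant → -eg → *rizfugeg*.

setlez, kalihaluw, rizfugeg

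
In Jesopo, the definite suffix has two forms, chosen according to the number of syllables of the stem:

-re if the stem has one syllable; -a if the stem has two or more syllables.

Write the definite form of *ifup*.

*ifup* (2 syllables) → -a → *ifupa*.

ifupa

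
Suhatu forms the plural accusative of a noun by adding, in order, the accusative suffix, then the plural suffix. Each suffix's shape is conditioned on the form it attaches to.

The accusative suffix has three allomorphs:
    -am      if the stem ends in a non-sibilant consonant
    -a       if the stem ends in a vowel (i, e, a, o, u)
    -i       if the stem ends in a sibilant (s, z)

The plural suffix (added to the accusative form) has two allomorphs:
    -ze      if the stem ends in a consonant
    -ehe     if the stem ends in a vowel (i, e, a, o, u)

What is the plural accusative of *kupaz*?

kupaziehe

*kupaz*: final sound = /z/, a sibilant → -i → *kupazi*.
The accusative form *kupazi* — final sound /i/ (a vowel) → -ehe → *kupaziehe*.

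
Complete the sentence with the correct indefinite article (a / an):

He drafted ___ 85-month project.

The indefinite article is chosen by the initial *sound* of the following word, not its spelling.
The number *85* is spoken "eighty-…", beginning with /ˈeɪti/ — a vowel sound.
So the article is *an*: He drafted an 85-month project.

an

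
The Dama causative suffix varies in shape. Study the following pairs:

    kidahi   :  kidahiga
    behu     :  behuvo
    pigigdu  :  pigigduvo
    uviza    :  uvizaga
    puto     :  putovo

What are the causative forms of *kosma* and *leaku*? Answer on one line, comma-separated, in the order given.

kosmaga, leakuvo

Looking at the last vowel of each stem: -vo when the last vowel of the stem is a rounded vowel (*behu*, *pigigdu*, *puto*); -ga when the last vowel of the stem is an unrounded vowel (*kidahi*, *uviza*).
The last vowel of *kosma* is /a/, which is an unrounded vowel, so the suffix is -ga, giving *kosmaga*.
Since the last vowel of *leaku* is /u/ (a rounded vowel), it takes -vo, giving *leakuvo*.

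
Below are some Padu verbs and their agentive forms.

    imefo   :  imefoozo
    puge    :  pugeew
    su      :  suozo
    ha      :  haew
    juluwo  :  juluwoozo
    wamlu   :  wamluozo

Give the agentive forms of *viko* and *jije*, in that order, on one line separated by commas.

The suffix is conditioned by the last vowel: -ozo when the last vowel of the stem is a rounded vowel (*imefo*, *su*, *juluwo*, *wamlu*); -ew when the last vowel of the stem is an unrounded vowel (*puge*, *ha*).
The last vowel of *viko* is /o/, which is a rounded vowel, so the suffix is -ozo, giving *vikoozo*.
*jije*: last vowel = /e/, an unrounded vowel → -ew → *jijeew*.

vikoozo, jijeew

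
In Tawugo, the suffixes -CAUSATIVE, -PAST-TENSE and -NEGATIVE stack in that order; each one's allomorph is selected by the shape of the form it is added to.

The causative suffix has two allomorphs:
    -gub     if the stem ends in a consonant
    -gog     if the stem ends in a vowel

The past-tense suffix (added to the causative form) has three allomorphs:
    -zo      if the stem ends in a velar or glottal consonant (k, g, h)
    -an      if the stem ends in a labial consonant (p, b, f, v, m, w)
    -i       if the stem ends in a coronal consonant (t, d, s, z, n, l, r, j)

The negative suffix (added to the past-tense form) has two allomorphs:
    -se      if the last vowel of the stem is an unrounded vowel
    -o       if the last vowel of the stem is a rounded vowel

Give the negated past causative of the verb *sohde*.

The final sound of *sohde* is /e/, which is a vowel, so the causative suffix is -gog, giving *sohdegog*.
The final consonant of the causative form *sohdegog* is /g/, which is velar/glottal, so the past-tense suffix is -zo, giving *sohdegogzo*.
The past-tense form *sohdegogzo*: last vowel = /o/, a rounded vowel → -o → *sohdegogzoo*.

sohdegogzoo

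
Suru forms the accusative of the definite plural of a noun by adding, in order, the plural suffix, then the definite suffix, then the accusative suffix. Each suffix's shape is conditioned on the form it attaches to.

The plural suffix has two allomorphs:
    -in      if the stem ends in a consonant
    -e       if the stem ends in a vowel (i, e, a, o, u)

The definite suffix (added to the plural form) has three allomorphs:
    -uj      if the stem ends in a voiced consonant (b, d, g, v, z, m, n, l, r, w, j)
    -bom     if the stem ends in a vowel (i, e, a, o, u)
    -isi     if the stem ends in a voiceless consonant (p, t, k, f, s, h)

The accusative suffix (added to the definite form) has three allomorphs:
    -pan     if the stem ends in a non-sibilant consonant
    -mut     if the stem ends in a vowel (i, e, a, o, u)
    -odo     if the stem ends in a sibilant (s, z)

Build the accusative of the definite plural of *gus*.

gusinujpan

*gus* — final sound /s/ (a consonant) → -in → *gusin*.
The final sound of the plural form *gusin* is /n/, which is a voiced consonant, so the definite suffix is -uj, giving *gusinuj*.
The definite form *gusinuj*: final sound = /j/, a non-sibilant consonant → -pan → *gusinujpan*.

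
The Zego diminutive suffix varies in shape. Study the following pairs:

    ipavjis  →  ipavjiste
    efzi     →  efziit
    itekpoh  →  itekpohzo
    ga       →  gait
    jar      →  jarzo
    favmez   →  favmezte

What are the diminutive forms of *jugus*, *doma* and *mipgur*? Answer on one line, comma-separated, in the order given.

The suffix is conditioned by the final sound: -te when the stem ends in a sibilant (*ipavjis*, *favmez*); -zo when the stem ends in a non-sibilant consonant (*itekpoh*, *jar*); -it when the stem ends in a vowel (*efzi*, *ga*).
The final sound of *jugus* is /s/, which is a sibilant, so the suffix is -te, giving *juguste*.
*doma* — final sound /a/ (a vowel) → -it → *domait*.
Since the final sound of *mipgur* is /r/ (a non-sibilant consonant), it takes -zo, giving *mipgurzo*.

juguste, domait, mipgurzo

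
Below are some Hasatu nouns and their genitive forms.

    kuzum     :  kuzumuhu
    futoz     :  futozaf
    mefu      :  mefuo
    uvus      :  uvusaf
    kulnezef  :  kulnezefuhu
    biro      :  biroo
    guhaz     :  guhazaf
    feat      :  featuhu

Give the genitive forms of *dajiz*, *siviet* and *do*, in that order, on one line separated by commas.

The pattern is sibilance of the final sound: -af when the stem ends in a sibilant (*futoz*, *uvus*, *guhaz*); -uhu when the stem ends in a non-sibilant consonant (*kuzum*, *kulnezef*, *feat*); -o when the stem ends in a vowel (*mefu*, *biro*).
*dajiz* — final sound /z/ (a sibilant) → -af → *dajizaf*.
*siviet* — final sound /t/ (a non-sibilant consonant) → -uhu → *sivietuhu*.
Since the final sound of *do* is /o/ (a vowel), it takes -o, giving *doo*.

dajizaf, sivietuhu, doo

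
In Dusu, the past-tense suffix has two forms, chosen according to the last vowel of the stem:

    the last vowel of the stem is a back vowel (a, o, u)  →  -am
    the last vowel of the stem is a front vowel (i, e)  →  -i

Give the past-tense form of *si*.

sii

Since the last vowel of *si* is /i/ (a front vowel), it takes -i, giving *sii*.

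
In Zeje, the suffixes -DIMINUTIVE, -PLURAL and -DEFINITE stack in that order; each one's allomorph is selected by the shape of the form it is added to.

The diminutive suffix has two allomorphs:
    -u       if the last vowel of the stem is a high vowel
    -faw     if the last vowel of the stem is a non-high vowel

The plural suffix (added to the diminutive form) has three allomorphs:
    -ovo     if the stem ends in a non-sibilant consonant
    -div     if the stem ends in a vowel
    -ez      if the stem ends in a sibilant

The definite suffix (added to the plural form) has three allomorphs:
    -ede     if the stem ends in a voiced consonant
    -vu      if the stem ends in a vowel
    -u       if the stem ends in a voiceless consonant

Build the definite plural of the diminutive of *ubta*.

ubtafawovovu

*ubta*: last vowel = /a/, a non-high vowel → -faw → *ubtafaw*.
The final sound of the diminutive form *ubtafaw* is /w/, which is a non-sibilant consonant, so the plural suffix is -ovo, giving *ubtafawovo*.
The plural form *ubtafawovo*: final sound = /o/, a vowel → -vu → *ubtafawovovu*.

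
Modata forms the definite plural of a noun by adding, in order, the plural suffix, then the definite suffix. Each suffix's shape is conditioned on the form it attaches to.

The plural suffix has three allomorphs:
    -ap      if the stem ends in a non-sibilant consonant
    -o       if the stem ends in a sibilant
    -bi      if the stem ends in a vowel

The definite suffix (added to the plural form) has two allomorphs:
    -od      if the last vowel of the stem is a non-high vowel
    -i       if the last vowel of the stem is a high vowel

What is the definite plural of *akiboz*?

akibozood

*akiboz* — final sound /z/ (a sibilant) → -o → *akibozo*.
The plural form *akibozo* — last vowel /o/ (a non-high vowel) → -od → *akibozood*.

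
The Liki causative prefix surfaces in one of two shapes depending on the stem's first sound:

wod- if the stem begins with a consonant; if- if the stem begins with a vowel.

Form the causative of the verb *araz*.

ifaraz

The first sound of *araz* is /a/, which is a vowel, so the prefix is if-, giving *ifaraz*.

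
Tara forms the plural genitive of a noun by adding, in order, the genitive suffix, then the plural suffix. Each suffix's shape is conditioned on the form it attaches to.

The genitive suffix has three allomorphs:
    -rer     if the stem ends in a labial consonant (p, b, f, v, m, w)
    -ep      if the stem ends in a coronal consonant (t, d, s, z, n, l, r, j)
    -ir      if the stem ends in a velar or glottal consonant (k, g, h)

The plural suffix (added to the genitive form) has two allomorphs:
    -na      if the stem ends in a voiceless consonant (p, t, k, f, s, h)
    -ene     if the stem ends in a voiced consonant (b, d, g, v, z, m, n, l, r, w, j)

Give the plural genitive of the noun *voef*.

*voef* — final consonant /f/ (labial) → -rer → *voefrer*.
The genitive form *voefrer* — final consonant /r/ (voiced) → -ene → *voefrerene*.

voefrerene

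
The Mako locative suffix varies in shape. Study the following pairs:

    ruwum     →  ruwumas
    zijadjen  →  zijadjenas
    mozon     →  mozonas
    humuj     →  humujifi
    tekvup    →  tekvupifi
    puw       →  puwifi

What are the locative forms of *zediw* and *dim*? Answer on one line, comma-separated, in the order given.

The alternation tracks the final consonant of the stem — -as when the stem ends in a nasal (*ruwum*, *zijadjen*, *mozon*); -ifi when the stem ends in a non-nasal consonant (*humuj*, *tekvup*, *puw*).
Since the final consonant of *zediw* is /w/ (non-nasal), it takes -ifi, giving *zediwifi*.
*dim*: final consonant = /m/, a nasal → -as → *dimas*.

zediwifi, dimas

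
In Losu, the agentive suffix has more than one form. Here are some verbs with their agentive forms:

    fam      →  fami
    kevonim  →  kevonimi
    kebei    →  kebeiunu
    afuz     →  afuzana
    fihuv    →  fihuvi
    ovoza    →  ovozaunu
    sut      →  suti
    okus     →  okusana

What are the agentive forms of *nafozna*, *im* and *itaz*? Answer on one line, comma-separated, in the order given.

nafoznaunu, imi, itazana

The alternation tracks the final sound of the stem — -ana when the stem ends in a sibilant (*afuz*, *okus*); -i when the stem ends in a non-sibilant consonant (*fam*, *kevonim*, *fihuv*, *sut*); -unu when the stem ends in a vowel (*kebei*, *ovoza*).
*nafozna* — final sound /a/ (a vowel) → -unu → *nafoznaunu*.
*im* — final sound /m/ (a non-sibilant consonant) → -i → *imi*.
Since the final sound of *itaz* is /z/ (a sibilant), it takes -ana, giving *itazana*.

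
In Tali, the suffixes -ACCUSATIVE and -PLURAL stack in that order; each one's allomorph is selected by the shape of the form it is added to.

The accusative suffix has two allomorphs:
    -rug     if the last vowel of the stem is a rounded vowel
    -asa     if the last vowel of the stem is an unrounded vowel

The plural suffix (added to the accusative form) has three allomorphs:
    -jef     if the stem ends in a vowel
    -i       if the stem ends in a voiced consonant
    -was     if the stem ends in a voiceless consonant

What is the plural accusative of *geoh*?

The last vowel of *geoh* is /o/, which is a rounded vowel, so the accusative suffix is -rug, giving *geohrug*.
The final sound of the accusative form *geohrug* is /g/, which is a voiced consonant, so the plural suffix is -i, giving *geohrugi*.

geohrugi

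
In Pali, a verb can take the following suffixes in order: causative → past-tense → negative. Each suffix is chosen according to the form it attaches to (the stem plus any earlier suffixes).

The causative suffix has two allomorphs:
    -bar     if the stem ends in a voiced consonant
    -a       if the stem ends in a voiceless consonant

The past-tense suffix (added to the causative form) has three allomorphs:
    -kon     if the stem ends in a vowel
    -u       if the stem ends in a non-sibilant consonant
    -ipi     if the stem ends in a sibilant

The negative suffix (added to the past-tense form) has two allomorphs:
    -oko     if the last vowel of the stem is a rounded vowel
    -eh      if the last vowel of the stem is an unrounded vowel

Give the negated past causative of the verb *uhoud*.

uhoudbaruoko

*uhoud*: final consonant = /d/, voiced → -bar → *uhoudbar*.
The final sound of the causative form *uhoudbar* is /r/, which is a non-sibilant consonant, so the past-tense suffix is -u, giving *uhoudbaru*.
Since the last vowel of the past-tense form *uhoudbaru* is /u/ (a rounded vowel), it takes -oko, giving *uhoudbaruoko*.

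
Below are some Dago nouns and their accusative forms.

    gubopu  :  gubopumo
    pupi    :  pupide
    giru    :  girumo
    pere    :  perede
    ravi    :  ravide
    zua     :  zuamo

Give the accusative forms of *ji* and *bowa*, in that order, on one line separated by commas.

jide, bowamo

The alternation tracks the last vowel of the stem — -de when the last vowel of the stem is a front vowel (*pupi*, *pere*, *ravi*); -mo when the last vowel of the stem is a back vowel (*gubopu*, *giru*, *zua*).
Since the last vowel of *ji* is /i/ (a front vowel), it takes -de, giving *jide*.
*bowa* — last vowel /a/ (a back vowel) → -mo → *bowamo*.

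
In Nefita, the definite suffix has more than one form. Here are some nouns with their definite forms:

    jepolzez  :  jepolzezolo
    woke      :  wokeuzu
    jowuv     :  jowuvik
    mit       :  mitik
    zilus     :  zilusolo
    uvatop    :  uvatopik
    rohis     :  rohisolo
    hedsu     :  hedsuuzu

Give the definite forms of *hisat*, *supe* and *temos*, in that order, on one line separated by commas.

hisatik, supeuzu, temosolo

The suffix is conditioned by the final sound: -olo when the stem ends in a sibilant (*jepolzez*, *zilus*, *rohis*); -ik when the stem ends in a non-sibilant consonant (*jowuv*, *mit*, *uvatop*); -uzu when the stem ends in a vowel (*woke*, *hedsu*).
*hisat* — final sound /t/ (a non-sibilant consonant) → -ik → *hisatik*.
The final sound of *supe* is /e/, which is a vowel, so the suffix is -uzu, giving *supeuzu*.
*temos*: final sound = /s/, a sibilant → -olo → *temosolo*.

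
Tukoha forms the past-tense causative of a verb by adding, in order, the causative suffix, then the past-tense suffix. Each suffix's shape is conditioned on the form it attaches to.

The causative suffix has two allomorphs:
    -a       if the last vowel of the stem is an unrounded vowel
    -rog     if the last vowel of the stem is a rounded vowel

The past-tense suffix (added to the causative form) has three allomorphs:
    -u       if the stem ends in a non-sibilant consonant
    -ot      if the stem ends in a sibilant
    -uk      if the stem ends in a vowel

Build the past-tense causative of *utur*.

uturrogu

*utur* — last vowel /u/ (a rounded vowel) → -rog → *uturrog*.
Since the final sound of the causative form *uturrog* is /g/ (a non-sibilant consonant), it takes -u, giving *uturrogu*.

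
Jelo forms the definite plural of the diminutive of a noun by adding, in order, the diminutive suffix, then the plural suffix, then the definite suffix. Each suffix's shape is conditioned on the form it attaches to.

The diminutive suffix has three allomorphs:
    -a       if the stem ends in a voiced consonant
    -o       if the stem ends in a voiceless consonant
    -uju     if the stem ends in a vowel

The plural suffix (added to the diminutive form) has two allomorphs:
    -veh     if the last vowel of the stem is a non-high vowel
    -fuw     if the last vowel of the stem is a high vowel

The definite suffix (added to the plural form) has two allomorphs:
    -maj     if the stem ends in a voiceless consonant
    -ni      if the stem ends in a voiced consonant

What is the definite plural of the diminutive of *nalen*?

*nalen*: final sound = /n/, a voiced consonant → -a → *nalena*.
The diminutive form *nalena* — last vowel /a/ (a non-high vowel) → -veh → *nalenaveh*.
The final consonant of the plural form *nalenaveh* is /h/, which is voiceless, so the definite suffix is -maj, giving *nalenavehmaj*.

nalenavehmaj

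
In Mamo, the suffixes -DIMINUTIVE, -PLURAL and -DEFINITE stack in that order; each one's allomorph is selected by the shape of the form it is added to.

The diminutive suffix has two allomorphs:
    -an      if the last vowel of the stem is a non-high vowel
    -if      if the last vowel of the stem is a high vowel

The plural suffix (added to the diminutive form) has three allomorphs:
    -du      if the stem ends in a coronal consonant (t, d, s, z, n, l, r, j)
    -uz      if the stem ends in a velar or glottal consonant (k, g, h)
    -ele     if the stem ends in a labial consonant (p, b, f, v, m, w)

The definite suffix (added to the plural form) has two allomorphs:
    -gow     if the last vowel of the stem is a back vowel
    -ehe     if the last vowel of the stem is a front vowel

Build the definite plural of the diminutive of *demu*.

demuifeleehe

*demu* — last vowel /u/ (a high vowel) → -if → *demuif*.
The diminutive form *demuif*: final consonant = /f/, labial → -ele → *demuifele*.
The last vowel of the plural form *demuifele* is /e/, which is a front vowel, so the definite suffix is -ehe, giving *demuifeleehe*.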